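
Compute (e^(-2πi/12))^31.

Since ω_12^12 = 1, powers reduce modulo 12.
31 mod 12 = 7
So ω_12^31 = ω_12^7 = e^(-2πi·7/12)

ω_12^31 = ω_12^7 = -0.8660+0.5000i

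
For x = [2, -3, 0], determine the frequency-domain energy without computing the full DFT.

Parseval: Σ|x[n]|² = (1/N)Σ|X[k]|², so Σ|X[k]|² = N·Σ|x[n]|² = 3·13.0000

Σ|X[k]|² = N·Σ|x[n]|² = 3·13.0000 = 39.0000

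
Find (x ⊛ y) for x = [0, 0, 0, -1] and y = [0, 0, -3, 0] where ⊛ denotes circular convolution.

(x ⊛ y)[n] = Σ(m=0 to 3) x[m] · y[(n-m) mod 4]

Computing each output sample:
(x ⊛ y)[0] = 0
(x ⊛ y)[1] = 3
(x ⊛ y)[2] = 0
(x ⊛ y)[3] = 0

x ⊛ y = [0, 3, 0, 0]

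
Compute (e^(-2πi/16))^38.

Since ω_16^16 = 1, powers reduce modulo 16.
38 mod 16 = 6
So ω_16^38 = ω_16^6 = e^(-2πi·6/16)

ω_16^38 = ω_16^6 = -0.7071-0.7071i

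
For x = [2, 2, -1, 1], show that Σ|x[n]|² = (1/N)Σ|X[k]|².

Time domain:
Σ|x[n]|² = |2|² + |2|² + |-1|² + |1|² = 10.0000

Frequency domain:
(1/4)Σ|X[k]|² = (1/4)(|4|² + |3-1i|² + |-2|² + |3+1i|²) = (1/4)·40.0000 = 10.0000

Both sides agree, confirming Parseval's theorem.

Σ|x[n]|² = (1/N)Σ|X[k]|² = 10.0000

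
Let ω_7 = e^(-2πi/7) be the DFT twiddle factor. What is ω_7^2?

ω_7^2 = e^(-2πi·2/7)
= cos(-2π·2/7) + i·sin(-2π·2/7)
= cos(-4π/7) + i·sin(-4π/7)

ω_7^2 = cos(-4π/7) + i·sin(-4π/7) = -0.2225-0.9749i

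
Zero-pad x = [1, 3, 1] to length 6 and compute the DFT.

Original 3-point DFT: [5, -1.0000-1.7321i, -1.0000+1.7321i]
Zero-padded 6-point DFT provides frequency interpolation.

DFT_6([x, 0, ...]) = [5, 2.0000-3.4641i, -1.0000-1.7321i, -1, -1.0000+1.7321i, 2.0000+3.4641i]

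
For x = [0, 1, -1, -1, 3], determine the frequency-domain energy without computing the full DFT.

Parseval: Σ|x[n]|² = (1/N)Σ|X[k]|², so Σ|X[k]|² = N·Σ|x[n]|² = 5·12.0000

Σ|X[k]|² = N·Σ|x[n]|² = 5·12.0000 = 60.0000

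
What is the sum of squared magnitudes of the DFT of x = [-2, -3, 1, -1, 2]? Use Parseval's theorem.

Parseval: Σ|x[n]|² = (1/N)Σ|X[k]|², so Σ|X[k]|² = N·Σ|x[n]|² = 5·19.0000

Σ|X[k]|² = N·Σ|x[n]|² = 5·19.0000 = 95.0000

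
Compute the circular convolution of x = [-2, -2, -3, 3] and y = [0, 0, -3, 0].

(x ⊛ y)[n] = Σ(m=0 to 3) x[m] · y[(n-m) mod 4]

Computing each output sample:
(x ⊛ y)[0] = 9
(x ⊛ y)[1] = -9
(x ⊛ y)[2] = 6
(x ⊛ y)[3] = 6

x ⊛ y = [9, -9, 6, 6]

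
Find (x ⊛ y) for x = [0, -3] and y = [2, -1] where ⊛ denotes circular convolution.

(x ⊛ y)[n] = Σ(m=0 to 1) x[m] · y[(n-m) mod 2]

Computing each output sample:
(x ⊛ y)[0] = 3
(x ⊛ y)[1] = -6

x ⊛ y = [3, -6]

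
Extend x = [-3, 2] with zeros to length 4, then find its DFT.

Original 2-point DFT: [-1, -5]
Zero-padded 4-point DFT provides frequency interpolation.

DFT_4([x, 0, ...]) = [-1, -3-2i, -5, -3+2i]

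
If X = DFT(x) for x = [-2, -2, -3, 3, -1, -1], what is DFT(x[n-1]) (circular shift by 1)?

Time shift by 1: X_shifted[k] = ω_6^(1k) · X[k]
Shifted x = [-1, -2, -2, -3, 3, -1]

DFT(x[n-1]) = [-6, 5.1962i, -3.0000-3.4641i, 6, -3.0000+3.4641i, -5.1962i]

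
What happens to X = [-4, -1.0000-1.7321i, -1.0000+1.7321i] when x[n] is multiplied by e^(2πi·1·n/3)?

Modulation property: DFT(ω_3^(-1n)·x[n]) = X[(k-1) mod 3], so circularly shift X by 1 positions.

X[k-1] = [-1.0000+1.7321i, -4, -1.0000-1.7321i]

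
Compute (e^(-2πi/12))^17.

Since ω_12^12 = 1, powers reduce modulo 12.
17 mod 12 = 5
So ω_12^17 = ω_12^5 = e^(-2πi·5/12)

ω_12^17 = ω_12^5 = -0.8660-0.5000i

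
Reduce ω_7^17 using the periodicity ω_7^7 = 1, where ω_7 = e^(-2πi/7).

Since ω_7^7 = 1, powers reduce modulo 7.
17 mod 7 = 3
So ω_7^17 = ω_7^3 = e^(-2πi·3/7)

ω_7^17 = ω_7^3 = -0.9010-0.4339i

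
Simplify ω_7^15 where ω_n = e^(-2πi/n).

Since ω_7^7 = 1, powers reduce modulo 7.
15 mod 7 = 1
So ω_7^15 = ω_7^1 = e^(-2πi·1/7)

ω_7^15 = ω_7^1 = 0.6235-0.7818i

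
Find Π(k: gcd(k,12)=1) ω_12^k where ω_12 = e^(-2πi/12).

The primitive 12th roots of unity are ω_12^k for k coprime to 12: k ∈ {1, 5, 7, 11}
Their product equals the constant term of the cyclotomic polynomial Φ_12(x) up to sign.
For n ≥ 3, the product of all primitive nth roots of unity is 1. (For n=1 it is 1; for n=2 it is -1.)

1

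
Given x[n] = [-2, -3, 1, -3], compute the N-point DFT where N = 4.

X[k] = Σ(n=0 to 3) x[n] · ω_4^(nk)
where ω_4 = e^(-2πi/4)

Computing each X[k]:
X[0] = -7
X[1] = -3
X[2] = 5
X[3] = -3

X = [-7, -3, 5, -3]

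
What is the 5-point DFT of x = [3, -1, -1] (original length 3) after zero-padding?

Original 3-point DFT: [1, 4, 4]
Zero-padded 5-point DFT provides frequency interpolation.

DFT_5([x, 0, ...]) = [1, 3.5000+1.5388i, 3.5000-0.3633i, 3.5000+0.3633i, 3.5000-1.5388i]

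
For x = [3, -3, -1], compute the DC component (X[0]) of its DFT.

X[0] = Σ(n=0 to 2) x[n] · ω_3^0 = Σ x[n]
= (3) + (-3) + (-1)

X[0] = -1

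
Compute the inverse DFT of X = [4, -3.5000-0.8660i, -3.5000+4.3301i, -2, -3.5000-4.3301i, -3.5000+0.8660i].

x[n] = (1/6) Σ(k=0 to 5) X[k] · e^(2πikn/6)

Computing each x[n]:
x[0] = -2
x[1] = 0
x[2] = 3
x[3] = 1
x[4] = 0
x[5] = 2

x = [-2, 0, 3, 1, 0, 2]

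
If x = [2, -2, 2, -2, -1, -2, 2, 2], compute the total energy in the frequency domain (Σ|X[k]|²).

Parseval: Σ|x[n]|² = (1/N)Σ|X[k]|², so Σ|X[k]|² = N·Σ|x[n]|² = 8·29.0000

Σ|X[k]|² = N·Σ|x[n]|² = 8·29.0000 = 232.0000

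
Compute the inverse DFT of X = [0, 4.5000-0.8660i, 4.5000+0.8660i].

x[n] = (1/3) Σ(k=0 to 2) X[k] · e^(2πikn/3)

Computing each x[n]:
x[0] = 3
x[1] = -1
x[2] = -2

x = [3, -1, -2]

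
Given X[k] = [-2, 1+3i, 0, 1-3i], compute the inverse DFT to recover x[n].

x[n] = (1/4) Σ(k=0 to 3) X[k] · e^(2πikn/4)

Computing each x[n]:
x[0] = 0
x[1] = -2
x[2] = -1
x[3] = 1

x = [0, -2, -1, 1]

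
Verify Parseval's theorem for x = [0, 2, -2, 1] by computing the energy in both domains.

Time domain:
Σ|x[n]|² = |0|² + |2|² + |-2|² + |1|² = 9.0000

Frequency domain:
(1/4)Σ|X[k]|² = (1/4)(|1|² + |2-1i|² + |-5|² + |2+1i|²) = (1/4)·36.0000 = 9.0000

Both sides agree, confirming Parseval's theorem.

Σ|x[n]|² = (1/N)Σ|X[k]|² = 9.0000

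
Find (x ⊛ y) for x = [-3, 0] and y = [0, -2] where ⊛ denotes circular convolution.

(x ⊛ y)[n] = Σ(m=0 to 1) x[m] · y[(n-m) mod 2]

Computing each output sample:
(x ⊛ y)[0] = 0
(x ⊛ y)[1] = 6

x ⊛ y = [0, 6]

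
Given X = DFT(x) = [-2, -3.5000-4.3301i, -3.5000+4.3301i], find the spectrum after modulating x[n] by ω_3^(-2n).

Modulation property: DFT(ω_3^(-2n)·x[n]) = X[(k-2) mod 3], so circularly shift X by 2 positions.

X[k-2] = [-3.5000-4.3301i, -3.5000+4.3301i, -2]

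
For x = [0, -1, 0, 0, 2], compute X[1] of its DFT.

X[1] = Σ(n=0 to 4) x[n] · ω_5^(1n) where ω_5 = e^(-2πi/5)
= (0)·ω_5^0 + (-1)·ω_5^1 + (0)·ω_5^2 + (0)·ω_5^3 + (2)·ω_5^4

X[1] = 0.3090+2.8532i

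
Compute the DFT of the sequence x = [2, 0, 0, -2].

X[k] = Σ(n=0 to 3) x[n] · ω_4^(nk)
where ω_4 = e^(-2πi/4)

Computing each X[k]:
X[0] = 0
X[1] = 2-2i
X[2] = 4
X[3] = 2+2i

X = [0, 2-2i, 4, 2+2i]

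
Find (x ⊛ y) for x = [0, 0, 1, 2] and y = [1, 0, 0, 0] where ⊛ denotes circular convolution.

(x ⊛ y)[n] = Σ(m=0 to 3) x[m] · y[(n-m) mod 4]

Computing each output sample:
(x ⊛ y)[0] = 0
(x ⊛ y)[1] = 0
(x ⊛ y)[2] = 1
(x ⊛ y)[3] = 2

x ⊛ y = [0, 0, 1, 2]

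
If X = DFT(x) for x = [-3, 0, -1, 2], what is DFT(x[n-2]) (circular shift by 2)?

Time shift by 2: X_shifted[k] = ω_4^(2k) · X[k]
Shifted x = [-1, 2, -3, 0]

DFT(x[n-2]) = [-2, 2-2i, -6, 2+2i]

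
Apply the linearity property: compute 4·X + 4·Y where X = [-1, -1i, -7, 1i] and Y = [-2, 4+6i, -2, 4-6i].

By linearity: DFT(4x + 4y) = 4·DFT(x) + 4·DFT(y)
= 4·[-1, -1i, -7, 1i] + 4·[-2, 4+6i, -2, 4-6i]

Computing element-wise:
Z[0] = 4·(-1) + 4·(-2) = -12
Z[1] = 4·(-1i) + 4·(4+6i) = 16+20i
Z[2] = 4·(-7) + 4·(-2) = -36
Z[3] = 4·(1i) + 4·(4-6i) = 16-20i

DFT(4x + 4y) = 4·X + 4·Y = [-12, 16+20i, -36, 16-20i]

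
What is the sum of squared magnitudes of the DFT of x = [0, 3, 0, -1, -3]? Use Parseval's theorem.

Parseval: Σ|x[n]|² = (1/N)Σ|X[k]|², so Σ|X[k]|² = N·Σ|x[n]|² = 5·19.0000

Σ|X[k]|² = N·Σ|x[n]|² = 5·19.0000 = 95.0000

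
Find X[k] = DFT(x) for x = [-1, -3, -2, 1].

X[k] = Σ(n=0 to 3) x[n] · ω_4^(nk)
where ω_4 = e^(-2πi/4)

Computing each X[k]:
X[0] = -5
X[1] = 1+4i
X[2] = -1
X[3] = 1-4i

X = [-5, 1+4i, -1, 1-4i]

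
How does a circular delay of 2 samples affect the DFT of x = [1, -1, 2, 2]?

Time shift by 2: X_shifted[k] = ω_4^(2k) · X[k]
Shifted x = [2, 2, 1, -1]

DFT(x[n-2]) = [4, 1-3i, 2, 1+3i]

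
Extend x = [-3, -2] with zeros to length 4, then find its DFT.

Original 2-point DFT: [-5, -1]
Zero-padded 4-point DFT provides frequency interpolation.

DFT_4([x, 0, ...]) = [-5, -3+2i, -1, -3-2i]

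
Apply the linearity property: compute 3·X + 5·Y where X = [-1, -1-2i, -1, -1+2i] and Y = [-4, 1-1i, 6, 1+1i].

By linearity: DFT(3x + 5y) = 3·DFT(x) + 5·DFT(y)
= 3·[-1, -1-2i, -1, -1+2i] + 5·[-4, 1-1i, 6, 1+1i]

Computing element-wise:
Z[0] = 3·(-1) + 5·(-4) = -23
Z[1] = 3·(-1-2i) + 5·(1-1i) = 2-11i
Z[2] = 3·(-1) + 5·(6) = 27
Z[3] = 3·(-1+2i) + 5·(1+1i) = 2+11i

DFT(3x + 5y) = 3·X + 5·Y = [-23, 2-11i, 27, 2+11i]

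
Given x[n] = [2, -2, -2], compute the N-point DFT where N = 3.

X[k] = Σ(n=0 to 2) x[n] · ω_3^(nk)
where ω_3 = e^(-2πi/3)

Computing each X[k]:
X[0] = -2
X[1] = 4
X[2] = 4

X = [-2, 4, 4]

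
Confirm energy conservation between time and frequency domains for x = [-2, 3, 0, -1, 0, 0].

Time domain:
Σ|x[n]|² = |-2|² + |3|² + |0|² + |-1|² + |0|² + |0|² = 14.0000

Frequency domain:
(1/6)Σ|X[k]|² = (1/6)(|0|² + |0.5000-2.5981i|² + |-4.5000-2.5981i|² + |-4|² + |-4.5000+2.5981i|² + |0.5000+2.5981i|²) = (1/6)·84.0000 = 14.0000

Both sides agree, confirming Parseval's theorem.

Σ|x[n]|² = (1/N)Σ|X[k]|² = 14.0000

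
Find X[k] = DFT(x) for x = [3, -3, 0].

X[k] = Σ(n=0 to 2) x[n] · ω_3^(nk)
where ω_3 = e^(-2πi/3)

Computing each X[k]:
X[0] = 0
X[1] = 4.5000+2.5981i
X[2] = 4.5000-2.5981i

X = [0, 4.5000+2.5981i, 4.5000-2.5981i]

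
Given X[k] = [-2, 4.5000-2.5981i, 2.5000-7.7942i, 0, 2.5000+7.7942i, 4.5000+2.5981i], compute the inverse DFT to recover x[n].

x[n] = (1/6) Σ(k=0 to 5) X[k] · e^(2πikn/6)

Computing each x[n]:
x[0] = 2
x[1] = 3
x[2] = -3
x[3] = -1
x[4] = 0
x[5] = -3

x = [2, 3, -3, -1, 0, -3]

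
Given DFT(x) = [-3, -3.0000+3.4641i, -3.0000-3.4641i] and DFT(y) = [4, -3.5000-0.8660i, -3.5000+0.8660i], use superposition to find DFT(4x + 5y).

By linearity: DFT(4x + 5y) = 4·DFT(x) + 5·DFT(y)
= 4·[-3, -3.0000+3.4641i, -3.0000-3.4641i] + 5·[4, -3.5000-0.8660i, -3.5000+0.8660i]

Computing element-wise:
Z[0] = 4·(-3) + 5·(4) = 8
Z[1] = 4·(-3.0000+3.4641i) + 5·(-3.5000-0.8660i) = -29.5000+9.5264i
Z[2] = 4·(-3.0000-3.4641i) + 5·(-3.5000+0.8660i) = -29.5000-9.5264i

DFT(4x + 5y) = 4·X + 5·Y = [8, -29.5000+9.5264i, -29.5000-9.5264i]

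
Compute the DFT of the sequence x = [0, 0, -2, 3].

X[k] = Σ(n=0 to 3) x[n] · ω_4^(nk)
where ω_4 = e^(-2πi/4)

Computing each X[k]:
X[0] = 1
X[1] = 2+3i
X[2] = -5
X[3] = 2-3i

X = [1, 2+3i, -5, 2-3i]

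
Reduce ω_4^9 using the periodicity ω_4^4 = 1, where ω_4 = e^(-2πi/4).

Since ω_4^4 = 1, powers reduce modulo 4.
9 mod 4 = 1
So ω_4^9 = ω_4^1 = e^(-2πi·1/4)

ω_4^9 = ω_4^1 = -1i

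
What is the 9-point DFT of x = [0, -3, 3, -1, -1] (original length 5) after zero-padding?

Original 5-point DFT: [-2, -2.8541-0.4490i, 3.8541+4.9798i, 3.8541-4.9798i, -2.8541+0.4490i]
Zero-padded 9-point DFT provides frequency interpolation.

DFT_9([x, 0, ...]) = [-2, -0.3375+0.1820i, -3.6061+0.4195i, -0.5000+6.0622i, 5.4436+2.8356i, 5.4436-2.8356i, -0.5000-6.0622i, -3.6061-0.4195i, -0.3375-0.1820i]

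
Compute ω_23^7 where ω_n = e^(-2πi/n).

ω_23^7 = e^(-2πi·7/23)
= cos(-2π·7/23) + i·sin(-2π·7/23)
= cos(-14π/23) + i·sin(-14π/23)

ω_23^7 = cos(-14π/23) + i·sin(-14π/23) = -0.3349-0.9423i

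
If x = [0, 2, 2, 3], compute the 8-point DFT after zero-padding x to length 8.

Original 4-point DFT: [7, -2+1i, -3, -2-1i]
Zero-padded 8-point DFT provides frequency interpolation.

DFT_8([x, 0, ...]) = [7, -0.7071-5.5355i, -2+1i, 0.7071-1.5355i, -3, 0.7071+1.5355i, -2-1i, -0.7071+5.5355i]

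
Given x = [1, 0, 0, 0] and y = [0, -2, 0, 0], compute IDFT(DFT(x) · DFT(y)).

(x ⊛ y)[n] = Σ(m=0 to 3) x[m] · y[(n-m) mod 4]

Computing each output sample:
(x ⊛ y)[0] = 0
(x ⊛ y)[1] = -2
(x ⊛ y)[2] = 0
(x ⊛ y)[3] = 0

x ⊛ y = [0, -2, 0, 0]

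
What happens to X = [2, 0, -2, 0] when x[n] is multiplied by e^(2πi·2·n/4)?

Modulation property: DFT(ω_4^(-2n)·x[n]) = X[(k-2) mod 4], so circularly shift X by 2 positions.

X[k-2] = [-2, 0, 2, 0]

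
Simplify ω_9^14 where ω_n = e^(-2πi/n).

Since ω_9^9 = 1, powers reduce modulo 9.
14 mod 9 = 5
So ω_9^14 = ω_9^5 = e^(-2πi·5/9)

ω_9^14 = ω_9^5 = -0.9397+0.3420i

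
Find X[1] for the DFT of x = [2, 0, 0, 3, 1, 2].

X[1] = Σ(n=0 to 5) x[n] · ω_6^(1n) where ω_6 = e^(-2πi/6)
= (2)·ω_6^0 + (0)·ω_6^1 + (0)·ω_6^2 + (3)·ω_6^3 + (1)·ω_6^4 + (2)·ω_6^5

X[1] = -0.5000+2.5981i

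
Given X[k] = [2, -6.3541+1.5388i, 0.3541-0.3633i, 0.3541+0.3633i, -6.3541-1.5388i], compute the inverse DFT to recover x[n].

x[n] = (1/5) Σ(k=0 to 4) X[k] · e^(2πikn/5)

Computing each x[n]:
x[0] = -2
x[1] = -1
x[2] = 2
x[3] = 3
x[4] = 0

x = [-2, -1, 2, 3, 0]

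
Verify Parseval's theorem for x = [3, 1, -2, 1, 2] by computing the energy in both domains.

Time domain:
Σ|x[n]|² = |3|² + |1|² + |-2|² + |1|² + |2|² = 19.0000

Frequency domain:
(1/5)Σ|X[k]|² = (1/5)(|5|² + |4.7361+2.7144i|² + |0.2639-2.2654i|² + |0.2639+2.2654i|² + |4.7361-2.7144i|²) = (1/5)·95.0000 = 19.0000

Both sides agree, confirming Parseval's theorem.

Σ|x[n]|² = (1/N)Σ|X[k]|² = 19.0000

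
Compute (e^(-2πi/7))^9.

Since ω_7^7 = 1, powers reduce modulo 7.
9 mod 7 = 2
So ω_7^9 = ω_7^2 = e^(-2πi·2/7)

ω_7^9 = ω_7^2 = -0.2225-0.9749i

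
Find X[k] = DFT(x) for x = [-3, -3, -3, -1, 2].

X[k] = Σ(n=0 to 4) x[n] · ω_5^(nk)
where ω_5 = e^(-2πi/5)

Computing each X[k]:
X[0] = -8
X[1] = -0.0729+5.9309i
X[2] = -3.4271+1.0368i
X[3] = -3.4271-1.0368i
X[4] = -0.0729-5.9309i

X = [-8, -0.0729+5.9309i, -3.4271+1.0368i, -3.4271-1.0368i, -0.0729-5.9309i]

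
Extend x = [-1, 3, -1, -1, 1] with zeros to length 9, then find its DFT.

Original 5-point DFT: [1, 1.8541-1.9021i, -4.8541-1.1756i, -4.8541+1.1756i, 1.8541+1.9021i]
Zero-padded 9-point DFT provides frequency interpolation.

DFT_9([x, 0, ...]) = [1, 0.6848-0.4195i, 1.7267-2.8356i, -3.5000-4.3301i, -3.9115+0.1820i, -3.9115-0.1820i, -3.5000+4.3301i, 1.7267+2.8356i, 0.6848+0.4195i]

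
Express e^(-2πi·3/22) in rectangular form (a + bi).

ω_22^3 = e^(-2πi·3/22)
= cos(-2π·3/22) + i·sin(-2π·3/22)
= cos(-6π/22) + i·sin(-6π/22)

ω_22^3 = cos(-6π/22) + i·sin(-6π/22) = 0.6549-0.7557i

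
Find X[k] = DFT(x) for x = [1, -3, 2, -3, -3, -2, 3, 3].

X[k] = Σ(n=0 to 7) x[n] · ω_8^(nk)
where ω_8 = e^(-2πi/8)

Computing each X[k]:
X[0] = -2
X[1] = 7.5355+5.9497i
X[2] = -7+5i
X[3] = 0.4645+3.9497i
X[4] = 8
X[5] = 0.4645-3.9497i
X[6] = -7-5i
X[7] = 7.5355-5.9497i

X = [-2, 7.5355+5.9497i, -7+5i, 0.4645+3.9497i, 8, 0.4645-3.9497i, -7-5i, 7.5355-5.9497i]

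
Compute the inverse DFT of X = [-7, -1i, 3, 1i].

x[n] = (1/4) Σ(k=0 to 3) X[k] · e^(2πikn/4)

Computing each x[n]:
x[0] = -1
x[1] = -2
x[2] = -1
x[3] = -3

x = [-1, -2, -1, -3]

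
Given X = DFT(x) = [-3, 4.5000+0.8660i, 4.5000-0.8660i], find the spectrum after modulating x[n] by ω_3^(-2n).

Modulation property: DFT(ω_3^(-2n)·x[n]) = X[(k-2) mod 3], so circularly shift X by 2 positions.

X[k-2] = [4.5000+0.8660i, 4.5000-0.8660i, -3]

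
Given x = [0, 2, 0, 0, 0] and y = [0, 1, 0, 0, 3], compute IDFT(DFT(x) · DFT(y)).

(x ⊛ y)[n] = Σ(m=0 to 4) x[m] · y[(n-m) mod 5]

Computing each output sample:
(x ⊛ y)[0] = 6
(x ⊛ y)[1] = 0
(x ⊛ y)[2] = 2
(x ⊛ y)[3] = 0
(x ⊛ y)[4] = 0

x ⊛ y = [6, 0, 2, 0, 0]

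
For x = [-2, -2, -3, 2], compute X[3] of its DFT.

X[3] = Σ(n=0 to 3) x[n] · ω_4^(3n) where ω_4 = e^(-2πi/4)
= (-2)·ω_4^0 + (-2)·ω_4^3 + (-3)·ω_4^6 + (2)·ω_4^9

X[3] = 1-4i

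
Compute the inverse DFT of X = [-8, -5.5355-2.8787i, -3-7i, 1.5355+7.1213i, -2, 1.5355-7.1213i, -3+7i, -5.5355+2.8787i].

x[n] = (1/8) Σ(k=0 to 7) X[k] · e^(2πikn/8)

Computing each x[n]:
x[0] = -3
x[1] = -1
x[2] = 2
x[3] = -2
x[4] = -1
x[5] = 3
x[6] = -3
x[7] = -3

x = [-3, -1, 2, -2, -1, 3, -3, -3]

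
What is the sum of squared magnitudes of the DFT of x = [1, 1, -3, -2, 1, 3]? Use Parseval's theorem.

Parseval: Σ|x[n]|² = (1/N)Σ|X[k]|², so Σ|X[k]|² = N·Σ|x[n]|² = 6·25.0000

Σ|X[k]|² = N·Σ|x[n]|² = 6·25.0000 = 150.0000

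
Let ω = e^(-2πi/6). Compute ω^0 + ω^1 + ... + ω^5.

Sum of all nth roots of unity equals 0 for n > 1 (geometric series with r ≠ 1).

0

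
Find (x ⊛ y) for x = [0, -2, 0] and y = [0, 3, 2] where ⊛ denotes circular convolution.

(x ⊛ y)[n] = Σ(m=0 to 2) x[m] · y[(n-m) mod 3]

Computing each output sample:
(x ⊛ y)[0] = -4
(x ⊛ y)[1] = 0
(x ⊛ y)[2] = -6

x ⊛ y = [-4, 0, -6]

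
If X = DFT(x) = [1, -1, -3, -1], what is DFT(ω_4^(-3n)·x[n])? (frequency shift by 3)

Modulation property: DFT(ω_4^(-3n)·x[n]) = X[(k-3) mod 4], so circularly shift X by 3 positions.

X[k-3] = [-1, -3, -1, 1]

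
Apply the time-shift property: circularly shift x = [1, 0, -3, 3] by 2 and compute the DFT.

Time shift by 2: X_shifted[k] = ω_4^(2k) · X[k]
Shifted x = [-3, 3, 1, 0]

DFT(x[n-2]) = [1, -4-3i, -5, -4+3i]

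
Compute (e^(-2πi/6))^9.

Since ω_6^6 = 1, powers reduce modulo 6.
9 mod 6 = 3
So ω_6^9 = ω_6^3 = e^(-2πi·3/6)

ω_6^9 = ω_6^3 = -1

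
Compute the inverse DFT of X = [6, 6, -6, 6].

x[n] = (1/4) Σ(k=0 to 3) X[k] · e^(2πikn/4)

Computing each x[n]:
x[0] = 3
x[1] = 3
x[2] = -3
x[3] = 3

x = [3, 3, -3, 3]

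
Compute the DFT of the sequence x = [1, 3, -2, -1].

X[k] = Σ(n=0 to 3) x[n] · ω_4^(nk)
where ω_4 = e^(-2πi/4)

Computing each X[k]:
X[0] = 1
X[1] = 3-4i
X[2] = -3
X[3] = 3+4i

X = [1, 3-4i, -3, 3+4i]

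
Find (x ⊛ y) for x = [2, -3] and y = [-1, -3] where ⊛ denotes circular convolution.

(x ⊛ y)[n] = Σ(m=0 to 1) x[m] · y[(n-m) mod 2]

Computing each output sample:
(x ⊛ y)[0] = 7
(x ⊛ y)[1] = -3

x ⊛ y = [7, -3]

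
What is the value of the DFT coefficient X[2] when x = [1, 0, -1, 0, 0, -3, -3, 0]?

X[2] = Σ(n=0 to 7) x[n] · ω_8^(2n) where ω_8 = e^(-2πi/8)
= (1)·ω_8^0 + (0)·ω_8^2 + (-1)·ω_8^4 + (0)·ω_8^6 + (0)·ω_8^8 + (-3)·ω_8^10 + (-3)·ω_8^12 + (0)·ω_8^14

X[2] = 5+3i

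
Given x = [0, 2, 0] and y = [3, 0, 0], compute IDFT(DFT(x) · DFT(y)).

(x ⊛ y)[n] = Σ(m=0 to 2) x[m] · y[(n-m) mod 3]

Computing each output sample:
(x ⊛ y)[0] = 0
(x ⊛ y)[1] = 6
(x ⊛ y)[2] = 0

x ⊛ y = [0, 6, 0]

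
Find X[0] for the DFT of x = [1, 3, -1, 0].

X[0] = Σ(n=0 to 3) x[n] · ω_4^0 = Σ x[n]
= (1) + (3) + (-1) + (0)

X[0] = 3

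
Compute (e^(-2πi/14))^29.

Since ω_14^14 = 1, powers reduce modulo 14.
29 mod 14 = 1
So ω_14^29 = ω_14^1 = e^(-2πi·1/14)

ω_14^29 = ω_14^1 = 0.9010-0.4339i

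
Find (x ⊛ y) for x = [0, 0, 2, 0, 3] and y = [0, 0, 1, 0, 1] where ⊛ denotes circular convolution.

(x ⊛ y)[n] = Σ(m=0 to 4) x[m] · y[(n-m) mod 5]

Computing each output sample:
(x ⊛ y)[0] = 0
(x ⊛ y)[1] = 5
(x ⊛ y)[2] = 0
(x ⊛ y)[3] = 3
(x ⊛ y)[4] = 2

x ⊛ y = [0, 5, 0, 3, 2]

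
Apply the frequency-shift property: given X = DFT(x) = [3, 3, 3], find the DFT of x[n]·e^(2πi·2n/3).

Modulation property: DFT(ω_3^(-2n)·x[n]) = X[(k-2) mod 3], so circularly shift X by 2 positions.

X[k-2] = [3, 3, 3]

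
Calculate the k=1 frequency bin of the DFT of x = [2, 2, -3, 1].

X[1] = Σ(n=0 to 3) x[n] · ω_4^(1n) where ω_4 = e^(-2πi/4)
= (2)·ω_4^0 + (2)·ω_4^1 + (-3)·ω_4^2 + (1)·ω_4^3

X[1] = 5-1i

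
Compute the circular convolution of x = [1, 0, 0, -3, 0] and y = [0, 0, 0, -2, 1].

(x ⊛ y)[n] = Σ(m=0 to 4) x[m] · y[(n-m) mod 5]

Computing each output sample:
(x ⊛ y)[0] = 0
(x ⊛ y)[1] = 6
(x ⊛ y)[2] = -3
(x ⊛ y)[3] = -2
(x ⊛ y)[4] = 1

x ⊛ y = [0, 6, -3, -2, 1]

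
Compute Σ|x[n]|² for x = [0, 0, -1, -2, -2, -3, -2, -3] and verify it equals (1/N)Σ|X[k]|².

Time domain:
Σ|x[n]|² = |0|² + |0|² + |-1|² + |-2|² + |-2|² + |-3|² + |-2|² + |-3|² = 31.0000

Frequency domain:
(1/8)Σ|X[k]|² = (1/8)(|-13|² + |3.4142-3.8284i|² + |1-2i|² + |0.5858-1.8284i|² + |3|² + |0.5858+1.8284i|² + |1+2i|² + |3.4142+3.8284i|²) = (1/8)·248.0000 = 31.0000

Both sides agree, confirming Parseval's theorem.

Σ|x[n]|² = (1/N)Σ|X[k]|² = 31.0000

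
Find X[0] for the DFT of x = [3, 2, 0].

X[0] = Σ(n=0 to 2) x[n] · ω_3^0 = Σ x[n]
= (3) + (2) + (0)

X[0] = 5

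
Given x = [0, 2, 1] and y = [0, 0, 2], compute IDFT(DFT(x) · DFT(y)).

(x ⊛ y)[n] = Σ(m=0 to 2) x[m] · y[(n-m) mod 3]

Computing each output sample:
(x ⊛ y)[0] = 4
(x ⊛ y)[1] = 2
(x ⊛ y)[2] = 0

x ⊛ y = [4, 2, 0]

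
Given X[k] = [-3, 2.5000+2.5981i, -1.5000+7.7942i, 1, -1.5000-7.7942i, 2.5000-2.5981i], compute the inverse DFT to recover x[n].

x[n] = (1/6) Σ(k=0 to 5) X[k] · e^(2πikn/6)

Computing each x[n]:
x[0] = 0
x[1] = -3
x[2] = 1
x[3] = -2
x[4] = -2
x[5] = 3

x = [0, -3, 1, -2, -2, 3]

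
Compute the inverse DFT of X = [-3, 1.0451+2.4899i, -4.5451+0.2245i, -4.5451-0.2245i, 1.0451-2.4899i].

x[n] = (1/5) Σ(k=0 to 4) X[k] · e^(2πikn/5)

Computing each x[n]:
x[0] = -2
x[1] = 0
x[2] = -2
x[3] = -1
x[4] = 2

x = [-2, 0, -2, -1, 2]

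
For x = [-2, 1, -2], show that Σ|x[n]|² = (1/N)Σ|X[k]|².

Time domain:
Σ|x[n]|² = |-2|² + |1|² + |-2|² = 9.0000

Frequency domain:
(1/3)Σ|X[k]|² = (1/3)(|-3|² + |-1.5000-2.5981i|² + |-1.5000+2.5981i|²) = (1/3)·27.0000 = 9.0000

Both sides agree, confirming Parseval's theorem.

Σ|x[n]|² = (1/N)Σ|X[k]|² = 9.0000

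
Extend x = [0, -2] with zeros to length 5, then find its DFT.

Original 2-point DFT: [-2, 2]
Zero-padded 5-point DFT provides frequency interpolation.

DFT_5([x, 0, ...]) = [-2, -0.6180+1.9021i, 1.6180+1.1756i, 1.6180-1.1756i, -0.6180-1.9021i]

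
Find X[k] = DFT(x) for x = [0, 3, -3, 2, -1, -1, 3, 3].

X[k] = Σ(n=0 to 7) x[n] · ω_8^(nk)
where ω_8 = e^(-2πi/8)

Computing each X[k]:
X[0] = 6
X[1] = 4.5355+3.8787i
X[2] = -1+3i
X[3] = -2.5355-8.1213i
X[4] = -8
X[5] = -2.5355+8.1213i
X[6] = -1-3i
X[7] = 4.5355-3.8787i

X = [6, 4.5355+3.8787i, -1+3i, -2.5355-8.1213i, -8, -2.5355+8.1213i, -1-3i, 4.5355-3.8787i]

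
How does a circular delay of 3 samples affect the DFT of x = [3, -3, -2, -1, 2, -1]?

Time shift by 3: X_shifted[k] = ω_6^(3k) · X[k]
Shifted x = [-1, 2, -1, 3, -3, -2]

DFT(x[n-3]) = [-2, -2.0000-5.1962i, 4.0000-1.7321i, -8, 4.0000+1.7321i, -2.0000+5.1962i]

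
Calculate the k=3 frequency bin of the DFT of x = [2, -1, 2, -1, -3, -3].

X[3] = Σ(n=0 to 5) x[n] · ω_6^(3n) where ω_6 = e^(-2πi/6)
= (2)·ω_6^0 + (-1)·ω_6^3 + (2)·ω_6^6 + (-1)·ω_6^9 + (-3)·ω_6^12 + (-3)·ω_6^15

X[3] = 6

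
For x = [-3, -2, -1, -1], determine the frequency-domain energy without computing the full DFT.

Parseval: Σ|x[n]|² = (1/N)Σ|X[k]|², so Σ|X[k]|² = N·Σ|x[n]|² = 4·15.0000

Σ|X[k]|² = N·Σ|x[n]|² = 4·15.0000 = 60.0000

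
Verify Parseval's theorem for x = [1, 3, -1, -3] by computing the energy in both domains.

Time domain:
Σ|x[n]|² = |1|² + |3|² + |-1|² + |-3|² = 20.0000

Frequency domain:
(1/4)Σ|X[k]|² = (1/4)(|0|² + |2-6i|² + |0|² + |2+6i|²) = (1/4)·80.0000 = 20.0000

Both sides agree, confirming Parseval's theorem.

Σ|x[n]|² = (1/N)Σ|X[k]|² = 20.0000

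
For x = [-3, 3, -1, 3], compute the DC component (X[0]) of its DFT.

X[0] = Σ(n=0 to 3) x[n] · ω_4^0 = Σ x[n]
= (-3) + (3) + (-1) + (3)

X[0] = 2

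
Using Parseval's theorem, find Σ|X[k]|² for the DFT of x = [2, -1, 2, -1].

Parseval: Σ|x[n]|² = (1/N)Σ|X[k]|², so Σ|X[k]|² = N·Σ|x[n]|² = 4·10.0000

Σ|X[k]|² = N·Σ|x[n]|² = 4·10.0000 = 40.0000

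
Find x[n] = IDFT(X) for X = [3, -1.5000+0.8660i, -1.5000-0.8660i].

x[n] = (1/3) Σ(k=0 to 2) X[k] · e^(2πikn/3)

Computing each x[n]:
x[0] = 0
x[1] = 1
x[2] = 2

x = [0, 1, 2]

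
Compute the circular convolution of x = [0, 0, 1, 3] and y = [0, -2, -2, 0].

(x ⊛ y)[n] = Σ(m=0 to 3) x[m] · y[(n-m) mod 4]

Computing each output sample:
(x ⊛ y)[0] = -8
(x ⊛ y)[1] = -6
(x ⊛ y)[2] = 0
(x ⊛ y)[3] = -2

x ⊛ y = [-8, -6, 0, -2]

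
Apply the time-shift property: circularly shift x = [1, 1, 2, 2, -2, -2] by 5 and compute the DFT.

Time shift by 5: X_shifted[k] = ω_6^(5k) · X[k]
Shifted x = [1, 2, 2, -2, -2, 1]

DFT(x[n-5]) = [2, 4.5000-4.3301i, -2.5000+2.5981i, 0, -2.5000-2.5981i, 4.5000+4.3301i]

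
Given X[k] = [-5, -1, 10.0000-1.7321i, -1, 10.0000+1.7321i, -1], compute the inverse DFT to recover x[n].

x[n] = (1/6) Σ(k=0 to 5) X[k] · e^(2πikn/6)

Computing each x[n]:
x[0] = 2
x[1] = -2
x[2] = -3
x[3] = 3
x[4] = -2
x[5] = -3

x = [2, -2, -3, 3, -2, -3]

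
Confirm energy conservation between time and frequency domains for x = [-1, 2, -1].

Time domain:
Σ|x[n]|² = |-1|² + |2|² + |-1|² = 6.0000

Frequency domain:
(1/3)Σ|X[k]|² = (1/3)(|0|² + |-1.5000-2.5981i|² + |-1.5000+2.5981i|²) = (1/3)·18.0000 = 6.0000

Both sides agree, confirming Parseval's theorem.

Σ|x[n]|² = (1/N)Σ|X[k]|² = 6.0000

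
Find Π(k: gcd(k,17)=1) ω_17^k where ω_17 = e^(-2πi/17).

The primitive 17th roots of unity are ω_17^k for k coprime to 17: k ∈ {1, 2, 3, 4, 5, 6, 7, 8, 9, 10, 11, 12, 13, 14, 15, 16}
Their product equals the constant term of the cyclotomic polynomial Φ_17(x) up to sign.
For n ≥ 3, the product of all primitive nth roots of unity is 1. (For n=1 it is 1; for n=2 it is -1.)

1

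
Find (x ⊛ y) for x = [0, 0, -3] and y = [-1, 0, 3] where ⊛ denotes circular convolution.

(x ⊛ y)[n] = Σ(m=0 to 2) x[m] · y[(n-m) mod 3]

Computing each output sample:
(x ⊛ y)[0] = 0
(x ⊛ y)[1] = -9
(x ⊛ y)[2] = 3

x ⊛ y = [0, -9, 3]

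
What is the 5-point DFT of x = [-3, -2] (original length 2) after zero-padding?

Original 2-point DFT: [-5, -1]
Zero-padded 5-point DFT provides frequency interpolation.

DFT_5([x, 0, ...]) = [-5, -3.6180+1.9021i, -1.3820+1.1756i, -1.3820-1.1756i, -3.6180-1.9021i]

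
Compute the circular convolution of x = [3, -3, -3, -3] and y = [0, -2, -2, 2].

(x ⊛ y)[n] = Σ(m=0 to 3) x[m] · y[(n-m) mod 4]

Computing each output sample:
(x ⊛ y)[0] = 6
(x ⊛ y)[1] = -6
(x ⊛ y)[2] = -6
(x ⊛ y)[3] = 18

x ⊛ y = [6, -6, -6, 18]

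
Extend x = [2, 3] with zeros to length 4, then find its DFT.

Original 2-point DFT: [5, -1]
Zero-padded 4-point DFT provides frequency interpolation.

DFT_4([x, 0, ...]) = [5, 2-3i, -1, 2+3i]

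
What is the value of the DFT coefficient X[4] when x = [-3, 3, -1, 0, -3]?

X[4] = Σ(n=0 to 4) x[n] · ω_5^(4n) where ω_5 = e^(-2πi/5)
= (-3)·ω_5^0 + (3)·ω_5^4 + (-1)·ω_5^8 + (0)·ω_5^12 + (-3)·ω_5^16

X[4] = -2.1910+5.1186i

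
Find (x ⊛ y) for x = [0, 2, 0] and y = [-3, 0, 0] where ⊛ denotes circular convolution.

(x ⊛ y)[n] = Σ(m=0 to 2) x[m] · y[(n-m) mod 3]

Computing each output sample:
(x ⊛ y)[0] = 0
(x ⊛ y)[1] = -6
(x ⊛ y)[2] = 0

x ⊛ y = [0, -6, 0]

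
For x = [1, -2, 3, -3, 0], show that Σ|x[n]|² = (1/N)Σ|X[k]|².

Time domain:
Σ|x[n]|² = |1|² + |-2|² + |3|² + |-3|² + |0|² = 23.0000

Frequency domain:
(1/5)Σ|X[k]|² = (1/5)(|-1|² + |0.3820-1.6246i|² + |2.6180+6.8819i|² + |2.6180-6.8819i|² + |0.3820+1.6246i|²) = (1/5)·115.0000 = 23.0000

Both sides agree, confirming Parseval's theorem.

Σ|x[n]|² = (1/N)Σ|X[k]|² = 23.0000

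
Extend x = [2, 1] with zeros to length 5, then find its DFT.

Original 2-point DFT: [3, 1]
Zero-padded 5-point DFT provides frequency interpolation.

DFT_5([x, 0, ...]) = [3, 2.3090-0.9511i, 1.1910-0.5878i, 1.1910+0.5878i, 2.3090+0.9511i]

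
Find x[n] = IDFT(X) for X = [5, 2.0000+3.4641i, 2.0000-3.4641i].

x[n] = (1/3) Σ(k=0 to 2) X[k] · e^(2πikn/3)

Computing each x[n]:
x[0] = 3
x[1] = -1
x[2] = 3

x = [3, -1, 3]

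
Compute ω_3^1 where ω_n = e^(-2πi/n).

ω_3^1 = e^(-2πi·1/3)
= cos(-2π·1/3) + i·sin(-2π·1/3)
= cos(-2π/3) + i·sin(-2π/3)

ω_3^1 = cos(-2π/3) + i·sin(-2π/3) = -0.5000-0.8660i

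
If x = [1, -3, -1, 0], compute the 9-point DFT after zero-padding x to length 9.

Original 4-point DFT: [-3, 2+3i, 3, 2-3i]
Zero-padded 9-point DFT provides frequency interpolation.

DFT_9([x, 0, ...]) = [-3, -1.4718+2.9132i, 1.4187+3.2964i, 3.0000+1.7321i, 3.0530+0.3833i, 3.0530-0.3833i, 3.0000-1.7321i, 1.4187-3.2964i, -1.4718-2.9132i]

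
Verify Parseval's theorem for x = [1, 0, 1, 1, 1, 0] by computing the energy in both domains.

Time domain:
Σ|x[n]|² = |1|² + |0|² + |1|² + |1|² + |1|² + |0|² = 4.0000

Frequency domain:
(1/6)Σ|X[k]|² = (1/6)(|4|² + |-1|² + |1|² + |2|² + |1|² + |-1|²) = (1/6)·24.0000 = 4.0000

Both sides agree, confirming Parseval's theorem.

Σ|x[n]|² = (1/N)Σ|X[k]|² = 4.0000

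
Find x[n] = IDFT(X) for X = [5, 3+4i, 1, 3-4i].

x[n] = (1/4) Σ(k=0 to 3) X[k] · e^(2πikn/4)

Computing each x[n]:
x[0] = 3
x[1] = -1
x[2] = 0
x[3] = 3

x = [3, -1, 0, 3]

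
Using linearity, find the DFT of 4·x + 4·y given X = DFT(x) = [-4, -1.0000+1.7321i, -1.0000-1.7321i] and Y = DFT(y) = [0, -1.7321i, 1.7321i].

By linearity: DFT(4x + 4y) = 4·DFT(x) + 4·DFT(y)
= 4·[-4, -1.0000+1.7321i, -1.0000-1.7321i] + 4·[0, -1.7321i, 1.7321i]

Computing element-wise:
Z[0] = 4·(-4) + 4·(0) = -16
Z[1] = 4·(-1.0000+1.7321i) + 4·(-1.7321i) = -4
Z[2] = 4·(-1.0000-1.7321i) + 4·(1.7321i) = -4

DFT(4x + 4y) = 4·X + 4·Y = [-16, -4, -4]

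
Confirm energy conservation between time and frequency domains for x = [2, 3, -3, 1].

Time domain:
Σ|x[n]|² = |2|² + |3|² + |-3|² + |1|² = 23.0000

Frequency domain:
(1/4)Σ|X[k]|² = (1/4)(|3|² + |5-2i|² + |-5|² + |5+2i|²) = (1/4)·92.0000 = 23.0000

Both sides agree, confirming Parseval's theorem.

Σ|x[n]|² = (1/N)Σ|X[k]|² = 23.0000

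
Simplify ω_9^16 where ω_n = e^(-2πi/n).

Since ω_9^9 = 1, powers reduce modulo 9.
16 mod 9 = 7
So ω_9^16 = ω_9^7 = e^(-2πi·7/9)

ω_9^16 = ω_9^7 = 0.1736+0.9848i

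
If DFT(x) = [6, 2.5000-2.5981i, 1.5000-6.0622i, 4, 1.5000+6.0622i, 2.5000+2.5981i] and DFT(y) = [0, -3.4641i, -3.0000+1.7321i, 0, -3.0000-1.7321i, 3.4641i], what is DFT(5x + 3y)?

By linearity: DFT(5x + 3y) = 5·DFT(x) + 3·DFT(y)
= 5·[6, 2.5000-2.5981i, 1.5000-6.0622i, 4, 1.5000+6.0622i, 2.5000+2.5981i] + 3·[0, -3.4641i, -3.0000+1.7321i, 0, -3.0000-1.7321i, 3.4641i]

Computing element-wise:
Z[0] = 5·(6) + 3·(0) = 30
Z[1] = 5·(2.5000-2.5981i) + 3·(-3.4641i) = 12.5000-23.3828i
Z[2] = 5·(1.5000-6.0622i) + 3·(-3.0000+1.7321i) = -1.5000-25.1147i
Z[3] = 5·(4) + 3·(0) = 20
Z[4] = 5·(1.5000+6.0622i) + 3·(-3.0000-1.7321i) = -1.5000+25.1147i
Z[5] = 5·(2.5000+2.5981i) + 3·(3.4641i) = 12.5000+23.3828i

DFT(5x + 3y) = 5·X + 3·Y = [30, 12.5000-23.3828i, -1.5000-25.1147i, 20, -1.5000+25.1147i, 12.5000+23.3828i]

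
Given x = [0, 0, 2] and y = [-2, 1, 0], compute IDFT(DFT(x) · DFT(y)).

(x ⊛ y)[n] = Σ(m=0 to 2) x[m] · y[(n-m) mod 3]

Computing each output sample:
(x ⊛ y)[0] = 2
(x ⊛ y)[1] = 0
(x ⊛ y)[2] = -4

x ⊛ y = [2, 0, -4]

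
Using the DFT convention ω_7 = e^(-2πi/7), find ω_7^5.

ω_7^5 = e^(-2πi·5/7)
= cos(-2π·5/7) + i·sin(-2π·5/7)
= cos(-10π/7) + i·sin(-10π/7)

ω_7^5 = cos(-10π/7) + i·sin(-10π/7) = -0.2225+0.9749i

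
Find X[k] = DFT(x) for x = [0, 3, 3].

X[k] = Σ(n=0 to 2) x[n] · ω_3^(nk)
where ω_3 = e^(-2πi/3)

Computing each X[k]:
X[0] = 6
X[1] = -3
X[2] = -3

X = [6, -3, -3]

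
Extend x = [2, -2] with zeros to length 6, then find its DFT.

Original 2-point DFT: [0, 4]
Zero-padded 6-point DFT provides frequency interpolation.

DFT_6([x, 0, ...]) = [0, 1.0000+1.7321i, 3.0000+1.7321i, 4, 3.0000-1.7321i, 1.0000-1.7321i]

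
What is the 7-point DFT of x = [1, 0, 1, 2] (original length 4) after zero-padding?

Original 4-point DFT: [4, 2i, 0, -2i]
Zero-padded 7-point DFT provides frequency interpolation.

DFT_7([x, 0, ...]) = [4, -1.0245-1.8427i, 1.3460+1.9975i, 1.1784-1.1680i, 1.1784+1.1680i, 1.3460-1.9975i, -1.0245+1.8427i]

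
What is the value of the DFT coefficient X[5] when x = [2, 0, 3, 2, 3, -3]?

X[5] = Σ(n=0 to 5) x[n] · ω_6^(5n) where ω_6 = e^(-2πi/6)
= (2)·ω_6^0 + (0)·ω_6^5 + (3)·ω_6^10 + (2)·ω_6^15 + (3)·ω_6^20 + (-3)·ω_6^25

X[5] = -4.5000+2.5981i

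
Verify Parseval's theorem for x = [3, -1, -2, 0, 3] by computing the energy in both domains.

Time domain:
Σ|x[n]|² = |3|² + |-1|² + |-2|² + |0|² + |3|² = 23.0000

Frequency domain:
(1/5)Σ|X[k]|² = (1/5)(|3|² + |5.2361+4.9798i|² + |0.7639+0.4490i|² + |0.7639-0.4490i|² + |5.2361-4.9798i|²) = (1/5)·115.0000 = 23.0000

Both sides agree, confirming Parseval's theorem.

Σ|x[n]|² = (1/N)Σ|X[k]|² = 23.0000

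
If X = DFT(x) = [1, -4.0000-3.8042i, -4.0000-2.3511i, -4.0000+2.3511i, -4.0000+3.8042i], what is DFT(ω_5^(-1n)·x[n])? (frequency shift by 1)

Modulation property: DFT(ω_5^(-1n)·x[n]) = X[(k-1) mod 5], so circularly shift X by 1 positions.

X[k-1] = [-4.0000+3.8042i, 1, -4.0000-3.8042i, -4.0000-2.3511i, -4.0000+2.3511i]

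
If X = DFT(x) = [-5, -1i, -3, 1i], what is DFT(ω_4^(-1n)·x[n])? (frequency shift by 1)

Modulation property: DFT(ω_4^(-1n)·x[n]) = X[(k-1) mod 4], so circularly shift X by 1 positions.

X[k-1] = [1i, -5, -1i, -3]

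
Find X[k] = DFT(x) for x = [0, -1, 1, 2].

X[k] = Σ(n=0 to 3) x[n] · ω_4^(nk)
where ω_4 = e^(-2πi/4)

Computing each X[k]:
X[0] = 2
X[1] = -1+3i
X[2] = 0
X[3] = -1-3i

X = [2, -1+3i, 0, -1-3i]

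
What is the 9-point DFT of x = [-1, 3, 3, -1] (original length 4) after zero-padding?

Original 4-point DFT: [4, -4-4i, 0, -4+4i]
Zero-padded 9-point DFT provides frequency interpolation.

DFT_9([x, 0, ...]) = [4, 2.3191-4.0168i, -2.7981-4.8465i, -5, -1.0209+1.7683i, -1.0209-1.7683i, -5, -2.7981+4.8465i, 2.3191+4.0168i]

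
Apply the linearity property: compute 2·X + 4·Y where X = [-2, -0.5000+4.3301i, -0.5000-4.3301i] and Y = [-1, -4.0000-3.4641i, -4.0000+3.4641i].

By linearity: DFT(2x + 4y) = 2·DFT(x) + 4·DFT(y)
= 2·[-2, -0.5000+4.3301i, -0.5000-4.3301i] + 4·[-1, -4.0000-3.4641i, -4.0000+3.4641i]

Computing element-wise:
Z[0] = 2·(-2) + 4·(-1) = -8
Z[1] = 2·(-0.5000+4.3301i) + 4·(-4.0000-3.4641i) = -17.0000-5.1962i
Z[2] = 2·(-0.5000-4.3301i) + 4·(-4.0000+3.4641i) = -17.0000+5.1962i

DFT(2x + 4y) = 2·X + 4·Y = [-8, -17.0000-5.1962i, -17.0000+5.1962i]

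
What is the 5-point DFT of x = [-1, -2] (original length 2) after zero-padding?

Original 2-point DFT: [-3, 1]
Zero-padded 5-point DFT provides frequency interpolation.

DFT_5([x, 0, ...]) = [-3, -1.6180+1.9021i, 0.6180+1.1756i, 0.6180-1.1756i, -1.6180-1.9021i]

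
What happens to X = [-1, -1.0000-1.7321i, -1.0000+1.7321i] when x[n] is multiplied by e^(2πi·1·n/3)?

Modulation property: DFT(ω_3^(-1n)·x[n]) = X[(k-1) mod 3], so circularly shift X by 1 positions.

X[k-1] = [-1.0000+1.7321i, -1, -1.0000-1.7321i]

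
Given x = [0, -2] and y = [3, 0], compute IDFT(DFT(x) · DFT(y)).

(x ⊛ y)[n] = Σ(m=0 to 1) x[m] · y[(n-m) mod 2]

Computing each output sample:
(x ⊛ y)[0] = 0
(x ⊛ y)[1] = -6

x ⊛ y = [0, -6]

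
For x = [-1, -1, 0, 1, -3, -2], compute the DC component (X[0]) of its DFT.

X[0] = Σ(n=0 to 5) x[n] · ω_6^0 = Σ x[n]
= (-1) + (-1) + (0) + (1) + (-3) + (-2)

X[0] = -6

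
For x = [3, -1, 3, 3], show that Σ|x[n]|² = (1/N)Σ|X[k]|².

Time domain:
Σ|x[n]|² = |3|² + |-1|² + |3|² + |3|² = 28.0000

Frequency domain:
(1/4)Σ|X[k]|² = (1/4)(|8|² + |4i|² + |4|² + |-4i|²) = (1/4)·112.0000 = 28.0000

Both sides agree, confirming Parseval's theorem.

Σ|x[n]|² = (1/N)Σ|X[k]|² = 28.0000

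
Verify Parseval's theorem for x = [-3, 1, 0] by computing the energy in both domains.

Time domain:
Σ|x[n]|² = |-3|² + |1|² + |0|² = 10.0000

Frequency domain:
(1/3)Σ|X[k]|² = (1/3)(|-2|² + |-3.5000-0.8660i|² + |-3.5000+0.8660i|²) = (1/3)·30.0000 = 10.0000

Both sides agree, confirming Parseval's theorem.

Σ|x[n]|² = (1/N)Σ|X[k]|² = 10.0000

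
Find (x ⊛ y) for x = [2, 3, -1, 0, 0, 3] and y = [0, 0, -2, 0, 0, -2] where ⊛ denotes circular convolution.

(x ⊛ y)[n] = Σ(m=0 to 5) x[m] · y[(n-m) mod 6]

Computing each output sample:
(x ⊛ y)[0] = -6
(x ⊛ y)[1] = -4
(x ⊛ y)[2] = -4
(x ⊛ y)[3] = -6
(x ⊛ y)[4] = -4
(x ⊛ y)[5] = -4

x ⊛ y = [-6, -4, -4, -6, -4, -4]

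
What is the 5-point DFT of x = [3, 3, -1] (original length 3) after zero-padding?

Original 3-point DFT: [5, 2.0000-3.4641i, 2.0000+3.4641i]
Zero-padded 5-point DFT provides frequency interpolation.

DFT_5([x, 0, ...]) = [5, 4.7361-2.2654i, 0.2639-2.7144i, 0.2639+2.7144i, 4.7361+2.2654i]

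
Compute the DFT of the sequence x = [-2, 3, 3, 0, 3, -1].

X[k] = Σ(n=0 to 5) x[n] · ω_6^(nk)
where ω_6 = e^(-2πi/6)

Computing each X[k]:
X[0] = 6
X[1] = -4.0000-3.4641i
X[2] = -6.0000-3.4641i
X[3] = 2
X[4] = -6.0000+3.4641i
X[5] = -4.0000+3.4641i

X = [6, -4.0000-3.4641i, -6.0000-3.4641i, 2, -6.0000+3.4641i, -4.0000+3.4641i]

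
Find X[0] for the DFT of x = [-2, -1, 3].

X[0] = Σ(n=0 to 2) x[n] · ω_3^0 = Σ x[n]
= (-2) + (-1) + (3)

X[0] = 0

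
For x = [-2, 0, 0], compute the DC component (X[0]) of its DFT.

X[0] = Σ(n=0 to 2) x[n] · ω_3^0 = Σ x[n]
= (-2) + (0) + (0)

X[0] = -2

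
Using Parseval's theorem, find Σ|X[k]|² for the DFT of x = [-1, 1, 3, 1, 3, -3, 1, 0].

Parseval: Σ|x[n]|² = (1/N)Σ|X[k]|², so Σ|X[k]|² = N·Σ|x[n]|² = 8·31.0000

Σ|X[k]|² = N·Σ|x[n]|² = 8·31.0000 = 248.0000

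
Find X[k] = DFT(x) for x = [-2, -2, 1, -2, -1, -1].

X[k] = Σ(n=0 to 5) x[n] · ω_6^(nk)
where ω_6 = e^(-2πi/6)

Computing each X[k]:
X[0] = -7
X[1] = -1.5000-0.8660i
X[2] = -2.5000+2.5981i
X[3] = 3
X[4] = -2.5000-2.5981i
X[5] = -1.5000+0.8660i

X = [-7, -1.5000-0.8660i, -2.5000+2.5981i, 3, -2.5000-2.5981i, -1.5000+0.8660i]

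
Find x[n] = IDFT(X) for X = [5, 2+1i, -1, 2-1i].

x[n] = (1/4) Σ(k=0 to 3) X[k] · e^(2πikn/4)

Computing each x[n]:
x[0] = 2
x[1] = 1
x[2] = 0
x[3] = 2

x = [2, 1, 0, 2]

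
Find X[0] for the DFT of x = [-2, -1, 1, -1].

X[0] = Σ(n=0 to 3) x[n] · ω_4^0 = Σ x[n]
= (-2) + (-1) + (1) + (-1)

X[0] = -3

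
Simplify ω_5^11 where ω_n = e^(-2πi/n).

Since ω_5^5 = 1, powers reduce modulo 5.
11 mod 5 = 1
So ω_5^11 = ω_5^1 = e^(-2πi·1/5)

ω_5^11 = ω_5^1 = 0.3090-0.9511i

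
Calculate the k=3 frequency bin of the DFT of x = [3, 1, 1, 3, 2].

X[3] = Σ(n=0 to 4) x[n] · ω_5^(3n) where ω_5 = e^(-2πi/5)
= (3)·ω_5^0 + (1)·ω_5^3 + (1)·ω_5^6 + (3)·ω_5^9 + (2)·ω_5^12

X[3] = 1.8090+1.3143i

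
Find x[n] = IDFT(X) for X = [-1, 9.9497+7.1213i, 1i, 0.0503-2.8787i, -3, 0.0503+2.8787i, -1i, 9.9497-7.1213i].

x[n] = (1/8) Σ(k=0 to 7) X[k] · e^(2πikn/8)

Computing each x[n]:
x[0] = 2
x[1] = 1
x[2] = -3
x[3] = -2
x[4] = -3
x[5] = -1
x[6] = 2
x[7] = 3

x = [2, 1, -3, -2, -3, -1, 2, 3]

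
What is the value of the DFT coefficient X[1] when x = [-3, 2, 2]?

X[1] = Σ(n=0 to 2) x[n] · ω_3^(1n) where ω_3 = e^(-2πi/3)
= (-3)·ω_3^0 + (2)·ω_3^1 + (2)·ω_3^2

X[1] = -5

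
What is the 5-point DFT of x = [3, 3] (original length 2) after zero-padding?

Original 2-point DFT: [6, 0]
Zero-padded 5-point DFT provides frequency interpolation.

DFT_5([x, 0, ...]) = [6, 3.9271-2.8532i, 0.5729-1.7634i, 0.5729+1.7634i, 3.9271+2.8532i]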